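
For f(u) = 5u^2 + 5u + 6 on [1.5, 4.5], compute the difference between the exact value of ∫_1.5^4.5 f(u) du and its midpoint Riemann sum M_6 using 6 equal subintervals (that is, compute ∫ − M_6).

0.3125

Exact integral: ∫_1.5^4.5 f(u) du = 209.25.
M_6 = 208.9375.
Error = 209.25 − 208.9375 = 0.3125.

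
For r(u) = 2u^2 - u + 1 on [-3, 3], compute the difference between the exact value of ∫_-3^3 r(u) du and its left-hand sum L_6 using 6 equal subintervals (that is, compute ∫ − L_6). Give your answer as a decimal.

Exact integral: ∫_-3^3 r(u) du = 42.
L_6 = 47.
Error = 42 − 47 = -5.

-5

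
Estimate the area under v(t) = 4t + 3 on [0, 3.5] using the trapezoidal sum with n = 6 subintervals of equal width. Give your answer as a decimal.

35

Δt = (3.5 − 0)/6 = 7/12.
v(0) = 3, v(7/12) = 16/3, v(7/6) = 23/3, v(1.75) = 10, v(7/3) = 37/3, v(35/12) = 44/3, v(3.5) = 17.
T_6 = (Δt/2)·[v(t_0) + 2v(t_1) + ... + 2v(t_{5}) + v(t_6)].
Sum = 35.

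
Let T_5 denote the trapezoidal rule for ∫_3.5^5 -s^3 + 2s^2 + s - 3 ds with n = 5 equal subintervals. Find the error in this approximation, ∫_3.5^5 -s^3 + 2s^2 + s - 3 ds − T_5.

0.241875

Exact integral: ∫_3.5^5 f(s) ds = -62.109375.
T_5 = -62.35125.
Error = -62.109375 − (-62.35125) = 0.241875.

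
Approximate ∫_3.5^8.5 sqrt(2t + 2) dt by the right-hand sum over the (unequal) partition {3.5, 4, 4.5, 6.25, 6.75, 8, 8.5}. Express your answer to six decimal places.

19.354505

Subinterval widths: 0.5, 0.5, 1.75, 0.5, 1.25, 0.5.
Right endpoints: 4, 4.5, 6.25, 6.75, 8, 8.5.
f(4) ≈ 3.162278, f(4.5) ≈ 3.316625, f(6.25) ≈ 3.807887, f(6.75) ≈ 3.937004, f(8) ≈ 4.242641, f(8.5) ≈ 4.358899.
Sum = Σ Δt_i · f(t_i).
Sum ≈ 19.354505.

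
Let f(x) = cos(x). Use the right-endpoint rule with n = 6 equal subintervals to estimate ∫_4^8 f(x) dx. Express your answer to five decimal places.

Δx = (8 − 4)/6 = 2/3.
Right endpoints: 14/3, 16/3, 6, 20/3, 22/3, 8.
f(14/3) ≈ -0.04571, f(16/3) ≈ 0.58180, f(6) ≈ 0.96017, f(20/3) ≈ 0.92737, f(22/3) ≈ 0.49744, f(8) ≈ -0.14550.
Sum = Δx · [f(14/3) + f(16/3) + f(6) + ...].
Sum ≈ 1.85039.

1.85039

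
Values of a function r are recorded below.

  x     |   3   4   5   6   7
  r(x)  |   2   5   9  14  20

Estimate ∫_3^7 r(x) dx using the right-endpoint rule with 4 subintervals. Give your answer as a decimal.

48

Δx = 1.
Sum = 1·[5 + 9 + 14 + 20] = 48.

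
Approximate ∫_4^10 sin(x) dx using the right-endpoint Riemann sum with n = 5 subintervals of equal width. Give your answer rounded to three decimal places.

0.290

Δx = (10 − 4)/5 = 1.2.
Right endpoints: 5.2, 6.4, 7.6, 8.8, 10.
f(5.2) ≈ -0.883, f(6.4) ≈ 0.117, f(7.6) ≈ 0.968, f(8.8) ≈ 0.585, f(10) ≈ -0.544.
Sum = Δx · [f(5.2) + f(6.4) + f(7.6) + f(8.8) + f(10)].
Sum ≈ 0.290.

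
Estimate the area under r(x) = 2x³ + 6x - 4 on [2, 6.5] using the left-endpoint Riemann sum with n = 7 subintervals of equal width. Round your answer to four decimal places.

Δx = (6.5 − 2)/7 = 9/14.
Left endpoints: 2, 37/14, 23/7, 55/14, 32/7, 73/14, 41/7.
r(2) = 24, r(37/14) = 66921/1372, r(23/7) = 29724/343, r(55/14) = 193227/1372, r(32/7) = 73572/343, r(73/14) = 426453/1372, r(41/7) = 148524/343.
Sum = Δx · [r(2) + r(37/14) + r(23/7) + ...].
Sum ≈ 809.1046.

809.1046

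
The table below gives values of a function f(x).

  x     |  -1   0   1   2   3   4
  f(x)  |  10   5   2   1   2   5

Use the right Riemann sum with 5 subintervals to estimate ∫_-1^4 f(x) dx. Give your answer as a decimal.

15

Δx = 1.
Sum = 1·[5 + 2 + 1 + 2 + 5] = 15.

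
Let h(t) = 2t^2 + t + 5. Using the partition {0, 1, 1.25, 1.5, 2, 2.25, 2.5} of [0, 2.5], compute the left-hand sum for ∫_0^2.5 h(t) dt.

Subinterval widths: 1, 0.25, 0.25, 0.5, 0.25, 0.25.
Left endpoints: 0, 1, 1.25, 1.5, 2, 2.25.
h(0) = 5, h(1) = 8, h(1.25) = 9.375, h(1.5) = 11, h(2) = 15, h(2.25) = 17.375.
Sum = Σ Δt_i · h(t_i).
Sum = 22.9375.

22.9375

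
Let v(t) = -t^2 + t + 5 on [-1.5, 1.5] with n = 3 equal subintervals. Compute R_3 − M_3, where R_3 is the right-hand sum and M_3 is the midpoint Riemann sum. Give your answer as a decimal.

0.75

R_3 = 13.75.
M_3 = 13.
R_3 − M_3 = 0.75.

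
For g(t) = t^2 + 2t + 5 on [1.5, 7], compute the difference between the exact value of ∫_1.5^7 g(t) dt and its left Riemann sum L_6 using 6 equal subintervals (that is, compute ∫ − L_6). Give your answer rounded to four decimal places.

Exact integral: ∫_1.5^7 g(t) dt ≈ 187.458333.
L_6 ≈ 161.759838.
Error ≈ 187.458333 − 161.759838 ≈ 25.6985.

25.6985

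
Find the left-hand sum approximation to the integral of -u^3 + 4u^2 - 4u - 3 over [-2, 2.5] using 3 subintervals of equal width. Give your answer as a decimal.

Δu = (2.5 − (-2))/3 = 1.5.
Left endpoints: -2, -0.5, 1.
f(-2) = 29, f(-0.5) = 0.125, f(1) = -4.
Sum = Δu · [f(-2) + f(-0.5) + f(1)].
Sum = 37.6875.

37.6875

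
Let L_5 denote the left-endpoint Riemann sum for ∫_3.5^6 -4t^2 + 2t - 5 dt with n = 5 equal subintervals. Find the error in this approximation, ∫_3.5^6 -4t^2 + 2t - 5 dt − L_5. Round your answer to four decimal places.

-22.0833

Exact integral: ∫_3.5^6 f(t) dt ≈ -219.583333.
L_5 = -197.5.
Error ≈ -219.583333 − (-197.5) ≈ -22.0833.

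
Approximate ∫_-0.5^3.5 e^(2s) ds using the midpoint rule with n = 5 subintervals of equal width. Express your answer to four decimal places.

493.7543

Δs = (3.5 − (-0.5))/5 = 0.8.
Midpoints: -0.1, 0.7, 1.5, 2.3, 3.1.
f(-0.1) ≈ 0.8187, f(0.7) ≈ 4.0552, f(1.5) ≈ 20.0855, f(2.3) ≈ 99.4843, f(3.1) ≈ 492.7490.
Sum = Δs · [f(-0.1) + f(0.7) + f(1.5) + f(2.3) + f(3.1)].
Sum ≈ 493.7543.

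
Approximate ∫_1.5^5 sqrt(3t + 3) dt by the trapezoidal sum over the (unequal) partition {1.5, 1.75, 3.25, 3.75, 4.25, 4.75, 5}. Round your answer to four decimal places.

Subinterval widths: 0.25, 1.5, 0.5, 0.5, 0.5, 0.25.
f(1.5) ≈ 2.7386, f(1.75) ≈ 2.8723, f(3.25) ≈ 3.5707, f(3.75) ≈ 3.7749, f(4.25) ≈ 3.9686, f(4.75) ≈ 4.1533, f(5) ≈ 4.2426.
On each subinterval the trapezoid contributes (Δt_i/2)·[f(t_{i-1}) + f(t_i)].
Sum ≈ 12.3859.

12.3859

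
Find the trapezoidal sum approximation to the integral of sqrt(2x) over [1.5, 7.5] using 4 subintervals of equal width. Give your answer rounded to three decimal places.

17.574

Δx = (7.5 − 1.5)/4 = 1.5.
f(1.5) ≈ 1.732, f(3) ≈ 2.449, f(4.5) ≈ 3.000, f(6) ≈ 3.464, f(7.5) ≈ 3.873.
T_4 = (Δx/2)·[f(x_0) + 2f(x_1) + 2f(x_2) + 2f(x_3) + f(x_4)].
Sum ≈ 17.574.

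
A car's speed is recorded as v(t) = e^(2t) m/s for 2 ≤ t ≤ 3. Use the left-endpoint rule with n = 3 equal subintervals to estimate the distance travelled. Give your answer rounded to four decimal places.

122.6894

Δt = (3 − 2)/3 = 1/3.
Left endpoints: 2, 7/3, 8/3.
v(2) ≈ 54.5982, v(7/3) ≈ 106.3427, v(8/3) ≈ 207.1272.
Sum = Δt · [v(2) + v(7/3) + v(8/3)].
Sum ≈ 122.6894.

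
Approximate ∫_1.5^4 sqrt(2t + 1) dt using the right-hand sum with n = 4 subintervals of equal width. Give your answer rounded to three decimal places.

6.640

Δt = (4 − 1.5)/4 = 0.625.
Right endpoints: 2.125, 2.75, 3.375, 4.
f(2.125) ≈ 2.291, f(2.75) ≈ 2.550, f(3.375) ≈ 2.784, f(4) ≈ 3.000.
Sum = Δt · [f(2.125) + f(2.75) + f(3.375) + f(4)].
Sum ≈ 6.640.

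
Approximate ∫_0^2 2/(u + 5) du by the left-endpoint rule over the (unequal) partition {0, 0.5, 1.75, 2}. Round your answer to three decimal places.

0.729

Subinterval widths: 0.5, 1.25, 0.25.
Left endpoints: 0, 0.5, 1.75.
f(0) = 0.4, f(0.5) = 4/11, f(1.75) = 8/27.
Sum = Σ Δu_i · f(u_i).
Sum ≈ 0.729.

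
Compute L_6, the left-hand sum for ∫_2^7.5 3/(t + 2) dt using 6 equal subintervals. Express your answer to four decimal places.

2.8047

Δt = (7.5 − 2)/6 = 11/12.
Left endpoints: 2, 35/12, 23/6, 4.75, 17/3, 79/12.
f(2) = 0.75, f(35/12) = 36/59, f(23/6) = 18/35, f(4.75) = 4/9, f(17/3) = 9/23, f(79/12) = 36/103.
Sum = Δt · [f(2) + f(35/12) + f(23/6) + ...].
Sum ≈ 2.8047.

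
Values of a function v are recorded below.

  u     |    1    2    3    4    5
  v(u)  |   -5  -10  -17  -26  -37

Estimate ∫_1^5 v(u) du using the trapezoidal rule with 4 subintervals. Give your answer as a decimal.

-74

Δu = 1.
T_4 = (1/2)·[(-5) + 2·(-10) + 2·(-17) + 2·(-26) + (-37)] = -74.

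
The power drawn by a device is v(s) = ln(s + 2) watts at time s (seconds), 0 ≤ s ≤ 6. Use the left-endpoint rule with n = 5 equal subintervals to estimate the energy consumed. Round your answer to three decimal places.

8.373

Δs = (6 − 0)/5 = 1.2.
Left endpoints: 0, 1.2, 2.4, 3.6, 4.8.
v(0) ≈ 0.693, v(1.2) ≈ 1.163, v(2.4) ≈ 1.482, v(3.6) ≈ 1.723, v(4.8) ≈ 1.917.
Sum = Δs · [v(0) + v(1.2) + v(2.4) + v(3.6) + v(4.8)].
Sum ≈ 8.373.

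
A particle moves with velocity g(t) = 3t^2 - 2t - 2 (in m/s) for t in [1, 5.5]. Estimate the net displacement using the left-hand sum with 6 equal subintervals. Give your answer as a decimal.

Δt = (5.5 − 1)/6 = 0.75.
Left endpoints: 1, 1.75, 2.5, 3.25, 4, 4.75.
g(1) = -1, g(1.75) = 3.6875, g(2.5) = 11.75, g(3.25) = 23.1875, g(4) = 38, g(4.75) = 56.1875.
Sum = Δt · [g(1) + g(1.75) + g(2.5) + ...].
Sum = 98.859375.

98.859375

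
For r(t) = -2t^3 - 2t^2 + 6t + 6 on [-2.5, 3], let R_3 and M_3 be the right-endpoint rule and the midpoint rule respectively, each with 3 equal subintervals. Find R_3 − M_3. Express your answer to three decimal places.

-69.113

R_3 ≈ -71.85648.
M_3 ≈ -2.74363.
R_3 − M_3 ≈ -69.113.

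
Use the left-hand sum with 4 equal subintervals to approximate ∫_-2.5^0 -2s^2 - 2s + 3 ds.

Δs = (0 − (-2.5))/4 = 0.625.
Left endpoints: -2.5, -1.875, -1.25, -0.625.
f(-2.5) = -4.5, f(-1.875) = -0.28125, f(-1.25) = 2.375, f(-0.625) = 3.46875.
Sum = Δs · [f(-2.5) + f(-1.875) + f(-1.25) + f(-0.625)].
Sum = 0.6640625.

0.6640625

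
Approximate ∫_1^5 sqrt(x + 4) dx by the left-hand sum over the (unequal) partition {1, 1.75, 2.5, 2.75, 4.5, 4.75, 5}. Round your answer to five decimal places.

10.12788

Subinterval widths: 0.75, 0.75, 0.25, 1.75, 0.25, 0.25.
Left endpoints: 1, 1.75, 2.5, 2.75, 4.5, 4.75.
f(1) ≈ 2.23607, f(1.75) ≈ 2.39792, f(2.5) ≈ 2.54951, f(2.75) ≈ 2.59808, f(4.5) ≈ 2.91548, f(4.75) ≈ 2.95804.
Sum = Σ Δx_i · f(x_i).
Sum ≈ 10.12788.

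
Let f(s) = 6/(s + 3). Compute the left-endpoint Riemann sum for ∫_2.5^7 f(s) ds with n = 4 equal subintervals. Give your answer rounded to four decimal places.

Δs = (7 − 2.5)/4 = 1.125.
Left endpoints: 2.5, 3.625, 4.75, 5.875.
f(2.5) = 12/11, f(3.625) = 48/53, f(4.75) = 24/31, f(5.875) = 48/71.
Sum = Δs · [f(2.5) + f(3.625) + f(4.75) + f(5.875)].
Sum ≈ 3.8777.

3.8777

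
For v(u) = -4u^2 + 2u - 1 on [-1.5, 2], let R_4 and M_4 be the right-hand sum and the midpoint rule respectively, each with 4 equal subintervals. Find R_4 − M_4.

R_4 = -18.703125.
M_4 = -16.0234375.
R_4 − M_4 = -2.6796875.

-2.6796875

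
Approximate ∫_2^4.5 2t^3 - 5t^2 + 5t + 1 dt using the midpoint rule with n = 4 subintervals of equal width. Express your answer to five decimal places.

100.43457

Δt = (4.5 − 2)/4 = 0.625.
Midpoints: 2.3125, 2.9375, 3.5625, 4.1875.
f(2.3125) = 21621/2048, f(2.9375) = 47591/2048, f(3.5625) = 93761/2048, f(4.1875) = 166131/2048.
Sum = Δt · [f(2.3125) + f(2.9375) + f(3.5625) + f(4.1875)].
Sum ≈ 100.43457.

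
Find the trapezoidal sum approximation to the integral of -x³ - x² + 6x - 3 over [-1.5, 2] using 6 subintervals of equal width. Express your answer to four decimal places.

-12.1234

Δx = (2 − (-1.5))/6 = 7/12.
f(-1.5) = -10.875, f(-11/12) = -14809/1728, f(-1/3) = -137/27, f(0.25) = -1.578125, f(5/6) = 157/216, f(17/12) = 1123/1728, f(2) = -3.
T_6 = (Δx/2)·[f(x_0) + 2f(x_1) + ... + 2f(x_{5}) + f(x_6)].
Sum ≈ -12.1234.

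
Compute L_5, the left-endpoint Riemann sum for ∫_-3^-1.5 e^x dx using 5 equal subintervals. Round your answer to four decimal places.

Δx = (-1.5 − (-3))/5 = 0.3.
Left endpoints: -3, -2.7, -2.4, -2.1, -1.8.
f(-3) ≈ 0.0498, f(-2.7) ≈ 0.0672, f(-2.4) ≈ 0.0907, f(-2.1) ≈ 0.1225, f(-1.8) ≈ 0.1653.
Sum = Δx · [f(-3) + f(-2.7) + f(-2.4) + f(-2.1) + f(-1.8)].
Sum ≈ 0.1486.

0.1486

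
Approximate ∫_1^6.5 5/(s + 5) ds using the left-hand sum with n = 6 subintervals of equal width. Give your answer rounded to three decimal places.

3.443

Δs = (6.5 − 1)/6 = 11/12.
Left endpoints: 1, 23/12, 17/6, 3.75, 14/3, 67/12.
f(1) = 5/6, f(23/12) = 60/83, f(17/6) = 30/47, f(3.75) = 4/7, f(14/3) = 15/29, f(67/12) = 60/127.
Sum = Δs · [f(1) + f(23/12) + f(17/6) + ...].
Sum ≈ 3.443.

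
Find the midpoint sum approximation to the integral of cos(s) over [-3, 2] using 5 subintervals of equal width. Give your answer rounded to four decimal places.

Δs = (2 − (-3))/5 = 1.
Midpoints: -2.5, -1.5, -0.5, 0.5, 1.5.
f(-2.5) ≈ -0.8011, f(-1.5) ≈ 0.0707, f(-0.5) ≈ 0.8776, f(0.5) ≈ 0.8776, f(1.5) ≈ 0.0707.
Sum = Δs · [f(-2.5) + f(-1.5) + f(-0.5) + f(0.5) + f(1.5)].
Sum ≈ 1.0955.

1.0955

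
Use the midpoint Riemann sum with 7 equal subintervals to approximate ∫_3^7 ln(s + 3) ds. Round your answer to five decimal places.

8.27620

Δs = (7 − 3)/7 = 4/7.
Midpoints: 23/7, 27/7, 31/7, 5, 39/7, 43/7, 47/7.
f(23/7) ≈ 1.83828, f(27/7) ≈ 1.92529, f(31/7) ≈ 2.00533, f(5) ≈ 2.07944, f(39/7) ≈ 2.14843, f(43/7) ≈ 2.21297, f(47/7) ≈ 2.27360.
Sum = Δs · [f(23/7) + f(27/7) + f(31/7) + ...].
Sum ≈ 8.27620.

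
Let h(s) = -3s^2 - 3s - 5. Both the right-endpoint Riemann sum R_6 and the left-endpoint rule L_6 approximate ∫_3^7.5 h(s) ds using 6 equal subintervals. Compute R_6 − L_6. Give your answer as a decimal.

R_6 = -547.734375.
L_6 = -431.296875.
R_6 − L_6 = -116.4375.

-116.4375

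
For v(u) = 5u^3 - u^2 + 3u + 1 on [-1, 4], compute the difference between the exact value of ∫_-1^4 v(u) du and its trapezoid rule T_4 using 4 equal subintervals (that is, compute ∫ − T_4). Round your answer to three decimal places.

Exact integral: ∫_-1^4 v(u) du ≈ 324.58333.
T_4 = 352.578125.
Error ≈ 324.58333 − 352.578125 ≈ -27.995.

-27.995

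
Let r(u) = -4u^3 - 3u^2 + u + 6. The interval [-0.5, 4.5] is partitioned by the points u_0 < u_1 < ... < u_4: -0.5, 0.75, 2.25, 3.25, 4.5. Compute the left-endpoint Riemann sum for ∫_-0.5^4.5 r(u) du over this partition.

Subinterval widths: 1.25, 1.5, 1, 1.25.
Left endpoints: -0.5, 0.75, 2.25, 3.25.
r(-0.5) = 5.25, r(0.75) = 3.375, r(2.25) = -52.5, r(3.25) = -159.75.
Sum = Σ Δu_i · r(u_i).
Sum = -240.5625.

-240.5625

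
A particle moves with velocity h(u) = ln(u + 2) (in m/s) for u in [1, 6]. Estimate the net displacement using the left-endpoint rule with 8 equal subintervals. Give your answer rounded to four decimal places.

8.0264

Δu = (6 − 1)/8 = 0.625.
Left endpoints: 1, 1.625, 2.25, 2.875, 3.5, 4.125, 4.75, 5.375.
h(1) ≈ 1.0986, h(1.625) ≈ 1.2879, h(2.25) ≈ 1.4469, h(2.875) ≈ 1.5841, h(3.5) ≈ 1.7047, h(4.125) ≈ 1.8124, h(4.75) ≈ 1.9095, h(5.375) ≈ 1.9981.
Sum = Δu · [h(1) + h(1.625) + h(2.25) + ...].
Sum ≈ 8.0264.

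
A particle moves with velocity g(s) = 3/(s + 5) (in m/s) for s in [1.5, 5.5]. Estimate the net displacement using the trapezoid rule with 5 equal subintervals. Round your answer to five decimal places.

Δs = (5.5 − 1.5)/5 = 0.8.
g(1.5) = 6/13, g(2.3) = 30/73, g(3.1) = 10/27, g(3.9) = 30/89, g(4.7) = 30/97, g(5.5) = 2/7.
T_5 = (Δs/2)·[g(s_0) + 2g(s_1) + ... + 2g(s_{4}) + g(s_5)].
Sum ≈ 1.44105.

1.44105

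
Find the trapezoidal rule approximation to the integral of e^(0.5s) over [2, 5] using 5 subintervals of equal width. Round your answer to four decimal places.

19.0702

Δs = (5 − 2)/5 = 0.6.
f(2) ≈ 2.7183, f(2.6) ≈ 3.6693, f(3.2) ≈ 4.9530, f(3.8) ≈ 6.6859, f(4.4) ≈ 9.0250, f(5) ≈ 12.1825.
T_5 = (Δs/2)·[f(s_0) + 2f(s_1) + ... + 2f(s_{4}) + f(s_5)].
Sum ≈ 19.0702.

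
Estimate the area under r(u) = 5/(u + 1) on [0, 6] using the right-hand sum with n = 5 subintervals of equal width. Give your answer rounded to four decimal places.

Δu = (6 − 0)/5 = 1.2.
Right endpoints: 1.2, 2.4, 3.6, 4.8, 6.
r(1.2) = 25/11, r(2.4) = 25/17, r(3.6) = 25/23, r(4.8) = 25/29, r(6) = 5/7.
Sum = Δu · [r(1.2) + r(2.4) + r(3.6) + r(4.8) + r(6)].
Sum ≈ 7.6880.

7.6880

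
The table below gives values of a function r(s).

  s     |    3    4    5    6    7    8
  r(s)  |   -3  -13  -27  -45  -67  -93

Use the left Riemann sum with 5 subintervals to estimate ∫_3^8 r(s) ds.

Δs = 1.
Sum = 1·[(-3) + (-13) + (-27) + (-45) + (-67)] = -155.

-155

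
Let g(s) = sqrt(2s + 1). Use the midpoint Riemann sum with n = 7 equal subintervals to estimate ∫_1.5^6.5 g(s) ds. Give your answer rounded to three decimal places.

14.799

Δs = (6.5 − 1.5)/7 = 5/7.
Midpoints: 13/7, 18/7, 23/7, 4, 33/7, 38/7, 43/7.
g(13/7) ≈ 2.171, g(18/7) ≈ 2.478, g(23/7) ≈ 2.752, g(4) ≈ 3.000, g(33/7) ≈ 3.229, g(38/7) ≈ 3.443, g(43/7) ≈ 3.645.
Sum = Δs · [g(13/7) + g(18/7) + g(23/7) + ...].
Sum ≈ 14.799.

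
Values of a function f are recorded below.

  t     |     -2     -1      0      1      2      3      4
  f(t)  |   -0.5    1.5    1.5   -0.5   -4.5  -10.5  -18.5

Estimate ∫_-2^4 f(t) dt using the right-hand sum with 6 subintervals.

-31

Δt = 1.
Sum = 1·[1.5 + 1.5 + (-0.5) + (-4.5) + (-10.5) + (-18.5)] = -31.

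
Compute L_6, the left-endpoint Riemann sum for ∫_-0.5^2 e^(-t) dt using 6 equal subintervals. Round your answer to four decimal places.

1.8505

Δt = (2 − (-0.5))/6 = 5/12.
Left endpoints: -0.5, -1/12, 1/3, 0.75, 7/6, 19/12.
f(-0.5) ≈ 1.6487, f(-1/12) ≈ 1.0869, f(1/3) ≈ 0.7165, f(0.75) ≈ 0.4724, f(7/6) ≈ 0.3114, f(19/12) ≈ 0.2053.
Sum = Δt · [f(-0.5) + f(-1/12) + f(1/3) + ...].
Sum ≈ 1.8505.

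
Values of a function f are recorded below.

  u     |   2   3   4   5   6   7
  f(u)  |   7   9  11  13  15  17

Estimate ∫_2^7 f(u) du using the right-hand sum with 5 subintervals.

Δu = 1.
Sum = 1·[9 + 11 + 13 + 15 + 17] = 65.

65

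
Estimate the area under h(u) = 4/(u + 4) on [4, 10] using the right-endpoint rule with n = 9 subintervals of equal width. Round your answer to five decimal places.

Δu = (10 − 4)/9 = 2/3.
Right endpoints: 14/3, 16/3, 6, 20/3, 22/3, 8, 26/3, 28/3, 10.
h(14/3) = 6/13, h(16/3) = 3/7, h(6) = 0.4, h(20/3) = 0.375, h(22/3) = 6/17, h(8) = 1/3, h(26/3) = 6/19, h(28/3) = 0.3, h(10) = 2/7.
Sum = Δu · [h(14/3) + h(16/3) + h(6) + ...].
Sum ≈ 2.16859.

2.16859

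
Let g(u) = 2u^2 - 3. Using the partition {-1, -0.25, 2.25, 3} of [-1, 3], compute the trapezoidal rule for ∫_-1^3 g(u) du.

Subinterval widths: 0.75, 2.5, 0.75.
g(-1) = -1, g(-0.25) = -2.875, g(2.25) = 7.125, g(3) = 15.
On each subinterval the trapezoid contributes (Δu_i/2)·[g(u_{i-1}) + g(u_i)].
Sum = 12.15625.

12.15625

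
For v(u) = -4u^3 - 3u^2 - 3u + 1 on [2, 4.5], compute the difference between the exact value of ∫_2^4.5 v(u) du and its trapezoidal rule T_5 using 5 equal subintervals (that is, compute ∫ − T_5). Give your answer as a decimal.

Exact integral: ∫_2^4.5 v(u) du = -499.0625.
T_5 = -503.4375.
Error = -499.0625 − (-503.4375) = 4.375.

4.375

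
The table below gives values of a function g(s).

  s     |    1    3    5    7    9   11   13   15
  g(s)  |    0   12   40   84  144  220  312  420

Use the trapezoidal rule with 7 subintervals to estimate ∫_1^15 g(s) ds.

2044

Δs = 2.
T_7 = (2/2)·[0 + 2·12 + 2·40 + 2·84 + 2·144 + 2·220 + 2·312 + 420] = 2044.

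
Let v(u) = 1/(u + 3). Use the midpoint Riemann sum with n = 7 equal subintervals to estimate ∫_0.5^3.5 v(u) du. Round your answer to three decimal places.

Δu = (3.5 − 0.5)/7 = 3/7.
Midpoints: 5/7, 8/7, 11/7, 2, 17/7, 20/7, 23/7.
v(5/7) = 7/26, v(8/7) = 7/29, v(11/7) = 0.21875, v(2) = 0.2, v(17/7) = 7/38, v(20/7) = 7/41, v(23/7) = 7/44.
Sum = Δu · [v(5/7) + v(8/7) + v(11/7) + ...].
Sum ≈ 0.619.

0.619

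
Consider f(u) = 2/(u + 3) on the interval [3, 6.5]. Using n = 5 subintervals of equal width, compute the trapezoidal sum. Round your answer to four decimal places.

Δu = (6.5 − 3)/5 = 0.7.
f(3) = 1/3, f(3.7) = 20/67, f(4.4) = 10/37, f(5.1) = 20/81, f(5.8) = 5/22, f(6.5) = 4/19.
T_5 = (Δu/2)·[f(u_0) + 2f(u_1) + ... + 2f(u_{4}) + f(u_5)].
Sum ≈ 0.9204.

0.9204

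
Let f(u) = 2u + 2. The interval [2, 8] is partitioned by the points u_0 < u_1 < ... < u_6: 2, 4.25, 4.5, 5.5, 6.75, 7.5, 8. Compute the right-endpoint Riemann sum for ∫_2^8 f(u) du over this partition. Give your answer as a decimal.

80.5

Subinterval widths: 2.25, 0.25, 1, 1.25, 0.75, 0.5.
Right endpoints: 4.25, 4.5, 5.5, 6.75, 7.5, 8.
f(4.25) = 10.5, f(4.5) = 11, f(5.5) = 13, f(6.75) = 15.5, f(7.5) = 17, f(8) = 18.
Sum = Σ Δu_i · f(u_i).
Sum = 80.5.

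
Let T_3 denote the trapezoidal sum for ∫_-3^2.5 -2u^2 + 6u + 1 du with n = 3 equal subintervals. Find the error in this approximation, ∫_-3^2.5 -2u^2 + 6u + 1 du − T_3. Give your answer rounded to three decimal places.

Exact integral: ∫_-3^2.5 f(u) du ≈ -31.16667.
T_3 ≈ -37.32870.
Error ≈ -31.16667 − (-37.32870) ≈ 6.162.

6.162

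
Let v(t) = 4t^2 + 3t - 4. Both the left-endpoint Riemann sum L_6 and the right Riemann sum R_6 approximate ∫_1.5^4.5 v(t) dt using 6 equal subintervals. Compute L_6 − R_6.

-40.5

L_6 = 112.25.
R_6 = 152.75.
L_6 − R_6 = -40.5.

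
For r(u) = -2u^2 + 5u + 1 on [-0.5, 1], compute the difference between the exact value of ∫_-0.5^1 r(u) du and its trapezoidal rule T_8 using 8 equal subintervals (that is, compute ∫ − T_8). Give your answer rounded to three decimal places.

0.018

Exact integral: ∫_-0.5^1 r(u) du = 2.625.
T_8 ≈ 2.60742.
Error ≈ 2.625 − 2.60742 ≈ 0.018.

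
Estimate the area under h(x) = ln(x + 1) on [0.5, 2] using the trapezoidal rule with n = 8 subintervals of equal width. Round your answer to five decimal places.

Δx = (2 − 0.5)/8 = 0.1875.
h(0.5) ≈ 0.40547, h(0.6875) ≈ 0.52325, h(0.875) ≈ 0.62861, h(1.0625) ≈ 0.72392, h(1.25) ≈ 0.81093, h(1.4375) ≈ 0.89097, h(1.625) ≈ 0.96508, h(1.8125) ≈ 1.03407, h(2) ≈ 1.09861.
T_8 = (Δx/2)·[h(x_0) + 2h(x_1) + ... + 2h(x_{7}) + h(x_8)].
Sum ≈ 1.18666.

1.18666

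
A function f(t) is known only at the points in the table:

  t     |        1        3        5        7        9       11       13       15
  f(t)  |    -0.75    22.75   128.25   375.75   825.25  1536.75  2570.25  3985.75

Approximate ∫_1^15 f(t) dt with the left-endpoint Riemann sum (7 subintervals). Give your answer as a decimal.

Δt = 2.
Sum = 2·[(-0.75) + 22.75 + 128.25 + 375.75 + 825.25 + 1536.75 + 2570.25] = 10916.5.

10916.5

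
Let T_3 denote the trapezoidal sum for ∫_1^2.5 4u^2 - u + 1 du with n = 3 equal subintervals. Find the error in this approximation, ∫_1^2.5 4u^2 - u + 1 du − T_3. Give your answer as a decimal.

Exact integral: ∫_1^2.5 f(u) du = 18.375.
T_3 = 18.625.
Error = 18.375 − 18.625 = -0.25.

-0.25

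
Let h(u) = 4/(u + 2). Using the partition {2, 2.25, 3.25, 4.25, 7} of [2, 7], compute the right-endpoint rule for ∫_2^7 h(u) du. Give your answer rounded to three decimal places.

Subinterval widths: 0.25, 1, 1, 2.75.
Right endpoints: 2.25, 3.25, 4.25, 7.
h(2.25) = 16/17, h(3.25) = 16/21, h(4.25) = 0.64, h(7) = 4/9.
Sum = Σ Δu_i · h(u_i).
Sum ≈ 2.859.

2.859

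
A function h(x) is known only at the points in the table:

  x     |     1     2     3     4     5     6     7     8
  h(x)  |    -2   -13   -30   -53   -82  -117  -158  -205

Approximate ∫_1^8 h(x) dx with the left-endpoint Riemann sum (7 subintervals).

Δx = 1.
Sum = 1·[(-2) + (-13) + (-30) + (-53) + (-82) + (-117) + (-158)] = -455.

-455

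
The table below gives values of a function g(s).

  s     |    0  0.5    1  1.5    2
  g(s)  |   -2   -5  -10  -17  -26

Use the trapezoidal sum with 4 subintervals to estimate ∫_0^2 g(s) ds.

Δs = 0.5.
T_4 = (0.5/2)·[(-2) + 2·(-5) + 2·(-10) + 2·(-17) + (-26)] = -23.

-23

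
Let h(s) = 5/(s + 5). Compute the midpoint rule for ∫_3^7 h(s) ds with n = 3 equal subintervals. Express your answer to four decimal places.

2.0241

Δs = (7 − 3)/3 = 4/3.
Midpoints: 11/3, 5, 19/3.
h(11/3) = 15/26, h(5) = 0.5, h(19/3) = 15/34.
Sum = Δs · [h(11/3) + h(5) + h(19/3)].
Sum ≈ 2.0241.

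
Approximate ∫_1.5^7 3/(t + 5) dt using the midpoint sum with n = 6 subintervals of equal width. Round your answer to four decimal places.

1.8376

Δt = (7 − 1.5)/6 = 11/12.
Midpoints: 47/24, 2.875, 91/24, 113/24, 5.625, 157/24.
f(47/24) = 72/167, f(2.875) = 8/21, f(91/24) = 72/211, f(113/24) = 72/233, f(5.625) = 24/85, f(157/24) = 72/277.
Sum = Δt · [f(47/24) + f(2.875) + f(91/24) + ...].
Sum ≈ 1.8376.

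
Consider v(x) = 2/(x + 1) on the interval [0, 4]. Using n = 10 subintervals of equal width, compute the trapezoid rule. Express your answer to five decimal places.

3.24408

Δx = (4 − 0)/10 = 0.4.
v(0) = 2, v(0.4) = 10/7, v(0.8) = 10/9, v(1.2) = 10/11, v(1.6) = 10/13, v(2) = 2/3, v(2.4) = 10/17, v(2.8) = 10/19, v(3.2) = 10/21, v(3.6) = 10/23, v(4) = 0.4.
T_10 = (Δx/2)·[v(x_0) + 2v(x_1) + ... + 2v(x_{9}) + v(x_10)].
Sum ≈ 3.24408.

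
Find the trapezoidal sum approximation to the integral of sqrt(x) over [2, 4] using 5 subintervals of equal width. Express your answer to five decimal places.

Δx = (4 − 2)/5 = 0.4.
f(2) ≈ 1.41421, f(2.4) ≈ 1.54919, f(2.8) ≈ 1.67332, f(3.2) ≈ 1.78885, f(3.6) ≈ 1.89737, f(4) ≈ 2.00000.
T_5 = (Δx/2)·[f(x_0) + 2f(x_1) + ... + 2f(x_{4}) + f(x_5)].
Sum ≈ 3.44634.

3.44634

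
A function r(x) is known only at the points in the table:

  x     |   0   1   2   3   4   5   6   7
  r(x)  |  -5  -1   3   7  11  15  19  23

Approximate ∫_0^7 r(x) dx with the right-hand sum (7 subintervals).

77

Δx = 1.
Sum = 1·[(-1) + 3 + 7 + 11 + 15 + 19 + 23] = 77.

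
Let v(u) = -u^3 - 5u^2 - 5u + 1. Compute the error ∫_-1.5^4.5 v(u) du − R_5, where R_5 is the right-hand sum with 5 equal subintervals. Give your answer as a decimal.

Exact integral: ∫_-1.5^4.5 v(u) du = -297.75.
R_5 = -440.13.
Error = -297.75 − (-440.13) = 142.38.

142.38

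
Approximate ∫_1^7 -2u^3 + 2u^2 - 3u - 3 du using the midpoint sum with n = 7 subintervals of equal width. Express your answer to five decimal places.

-1053.91837

Δu = (7 − 1)/7 = 6/7.
Midpoints: 10/7, 16/7, 22/7, 4, 34/7, 40/7, 46/7.
f(10/7) = -3099/343, f(16/7) = -7989/343, f(22/7) = -18783/343, f(4) = -111, f(34/7) = -68451/343, f(40/7) = -112509/343, f(46/7) = -172839/343.
Sum = Δu · [f(10/7) + f(16/7) + f(22/7) + ...].
Sum ≈ -1053.91837.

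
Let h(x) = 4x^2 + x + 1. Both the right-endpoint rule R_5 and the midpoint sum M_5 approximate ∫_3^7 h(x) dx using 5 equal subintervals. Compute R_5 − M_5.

68.16

R_5 = 512.64.
M_5 = 444.48.
R_5 − M_5 = 68.16.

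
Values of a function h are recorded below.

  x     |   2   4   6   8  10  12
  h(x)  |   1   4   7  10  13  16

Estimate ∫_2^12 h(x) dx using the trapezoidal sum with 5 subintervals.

Δx = 2.
T_5 = (2/2)·[1 + 2·4 + 2·7 + 2·10 + 2·13 + 16] = 85.

85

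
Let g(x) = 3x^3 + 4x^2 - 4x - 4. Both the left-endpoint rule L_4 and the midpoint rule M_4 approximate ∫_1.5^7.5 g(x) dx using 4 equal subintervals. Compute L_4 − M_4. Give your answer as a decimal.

L_4 = 1809.75.
M_4 = 2745.1875.
L_4 − M_4 = -935.4375.

-935.4375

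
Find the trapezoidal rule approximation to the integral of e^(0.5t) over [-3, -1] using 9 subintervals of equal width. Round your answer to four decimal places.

0.7676

Δt = (-1 − (-3))/9 = 2/9.
f(-3) ≈ 0.2231, f(-25/9) ≈ 0.2494, f(-23/9) ≈ 0.2787, f(-7/3) ≈ 0.3114, f(-19/9) ≈ 0.3480, f(-17/9) ≈ 0.3889, f(-5/3) ≈ 0.4346, f(-13/9) ≈ 0.4857, f(-11/9) ≈ 0.5427, f(-1) ≈ 0.6065.
T_9 = (Δt/2)·[f(t_0) + 2f(t_1) + ... + 2f(t_{8}) + f(t_9)].
Sum ≈ 0.7676.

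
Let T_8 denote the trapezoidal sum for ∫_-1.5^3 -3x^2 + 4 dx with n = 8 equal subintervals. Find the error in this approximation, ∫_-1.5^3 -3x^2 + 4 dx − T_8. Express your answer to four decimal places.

0.7119

Exact integral: ∫_-1.5^3 f(x) dx = -12.375.
T_8 ≈ -13.086914.
Error ≈ -12.375 − (-13.086914) ≈ 0.7119.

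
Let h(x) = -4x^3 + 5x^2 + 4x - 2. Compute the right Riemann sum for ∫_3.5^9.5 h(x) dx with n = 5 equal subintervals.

Δx = (9.5 − 3.5)/5 = 1.2.
Right endpoints: 4.7, 5.9, 7.1, 8.3, 9.5.
h(4.7) = -288.042, h(5.9) = -625.866, h(7.1) = -1153.194, h(8.3) = -1911.498, h(9.5) = -2942.25.
Sum = Δx · [h(4.7) + h(5.9) + h(7.1) + h(8.3) + h(9.5)].
Sum = -8305.02.

-8305.02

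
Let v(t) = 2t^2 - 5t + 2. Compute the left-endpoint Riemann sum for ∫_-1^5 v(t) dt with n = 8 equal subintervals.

Δt = (5 − (-1))/8 = 0.75.
Left endpoints: -1, -0.25, 0.5, 1.25, 2, 2.75, 3.5, 4.25.
v(-1) = 9, v(-0.25) = 3.375, v(0.5) = 0, v(1.25) = -1.125, v(2) = 0, v(2.75) = 3.375, v(3.5) = 9, v(4.25) = 16.875.
Sum = Δt · [v(-1) + v(-0.25) + v(0.5) + ...].
Sum = 30.375.

30.375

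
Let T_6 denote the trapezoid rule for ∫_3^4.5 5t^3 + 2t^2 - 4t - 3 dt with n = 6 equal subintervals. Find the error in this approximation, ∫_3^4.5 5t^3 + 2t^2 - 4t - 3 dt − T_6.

-0.91015625

Exact integral: ∫_3^4.5 f(t) dt = 427.078125.
T_6 = 427.98828125.
Error = 427.078125 − 427.98828125 = -0.91015625.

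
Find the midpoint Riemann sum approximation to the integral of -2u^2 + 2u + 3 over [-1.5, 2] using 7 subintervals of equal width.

Δu = (2 − (-1.5))/7 = 0.5.
Midpoints: -1.25, -0.75, -0.25, 0.25, 0.75, 1.25, 1.75.
f(-1.25) = -2.625, f(-0.75) = 0.375, f(-0.25) = 2.375, f(0.25) = 3.375, f(0.75) = 3.375, f(1.25) = 2.375, f(1.75) = 0.375.
Sum = Δu · [f(-1.25) + f(-0.75) + f(-0.25) + ...].
Sum = 4.8125.

4.8125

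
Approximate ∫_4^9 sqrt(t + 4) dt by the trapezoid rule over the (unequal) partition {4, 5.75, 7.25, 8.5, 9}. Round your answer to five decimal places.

16.15580

Subinterval widths: 1.75, 1.5, 1.25, 0.5.
f(4) ≈ 2.82843, f(5.75) ≈ 3.12250, f(7.25) ≈ 3.35410, f(8.5) ≈ 3.53553, f(9) ≈ 3.60555.
On each subinterval the trapezoid contributes (Δt_i/2)·[f(t_{i-1}) + f(t_i)].
Sum ≈ 16.15580.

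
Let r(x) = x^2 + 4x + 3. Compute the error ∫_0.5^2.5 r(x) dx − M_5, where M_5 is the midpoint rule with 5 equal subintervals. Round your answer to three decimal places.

Exact integral: ∫_0.5^2.5 r(x) dx ≈ 23.16667.
M_5 = 23.14.
Error ≈ 23.16667 − 23.14 ≈ 0.027.

0.027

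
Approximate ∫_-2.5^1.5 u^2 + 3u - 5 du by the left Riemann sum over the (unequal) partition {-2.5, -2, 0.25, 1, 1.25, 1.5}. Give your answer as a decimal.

Subinterval widths: 0.5, 2.25, 0.75, 0.25, 0.25.
Left endpoints: -2.5, -2, 0.25, 1, 1.25.
f(-2.5) = -6.25, f(-2) = -7, f(0.25) = -4.1875, f(1) = -1, f(1.25) = 0.3125.
Sum = Σ Δu_i · f(u_i).
Sum = -22.1875.

-22.1875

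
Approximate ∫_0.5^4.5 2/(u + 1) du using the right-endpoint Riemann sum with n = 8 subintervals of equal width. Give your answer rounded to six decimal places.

Δu = (4.5 − 0.5)/8 = 0.5.
Right endpoints: 1, 1.5, 2, 2.5, 3, 3.5, 4, 4.5.
f(1) = 1, f(1.5) = 0.8, f(2) = 2/3, f(2.5) = 4/7, f(3) = 0.5, f(3.5) = 4/9, f(4) = 0.4, f(4.5) = 4/11.
Sum = Δu · [f(1) + f(1.5) + f(2) + ...].
Sum ≈ 2.373088.

2.373088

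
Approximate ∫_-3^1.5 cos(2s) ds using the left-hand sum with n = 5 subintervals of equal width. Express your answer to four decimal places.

0.8282

Δs = (1.5 − (-3))/5 = 0.9.
Left endpoints: -3, -2.1, -1.2, -0.3, 0.6.
f(-3) ≈ 0.9602, f(-2.1) ≈ -0.4903, f(-1.2) ≈ -0.7374, f(-0.3) ≈ 0.8253, f(0.6) ≈ 0.3624.
Sum = Δs · [f(-3) + f(-2.1) + f(-1.2) + f(-0.3) + f(0.6)].
Sum ≈ 0.8282.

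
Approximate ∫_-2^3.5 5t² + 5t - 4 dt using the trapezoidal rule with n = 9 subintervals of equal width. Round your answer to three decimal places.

Δt = (3.5 − (-2))/9 = 11/18.
f(-2) = 6, f(-25/18) = -421/324, f(-7/9) = -394/81, f(-1/6) = -169/36, f(4/9) = -64/81, f(19/18) = 2219/324, f(5/3) = 164/9, f(41/18) = 10799/324, f(26/9) = 4226/81, f(3.5) = 74.75.
T_9 = (Δt/2)·[f(t_0) + 2f(t_1) + ... + 2f(t_{8}) + f(t_9)].
Sum ≈ 85.128.

85.128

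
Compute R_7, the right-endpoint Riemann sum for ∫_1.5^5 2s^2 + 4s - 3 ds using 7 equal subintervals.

Δs = (5 − 1.5)/7 = 0.5.
Right endpoints: 2, 2.5, 3, 3.5, 4, 4.5, 5.
f(2) = 13, f(2.5) = 19.5, f(3) = 27, f(3.5) = 35.5, f(4) = 45, f(4.5) = 55.5, f(5) = 67.
Sum = Δs · [f(2) + f(2.5) + f(3) + ...].
Sum = 131.25.

131.25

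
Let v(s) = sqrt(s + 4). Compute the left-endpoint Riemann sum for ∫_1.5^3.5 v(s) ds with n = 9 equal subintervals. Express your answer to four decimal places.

5.0501

Δs = (3.5 − 1.5)/9 = 2/9.
Left endpoints: 1.5, 31/18, 35/18, 13/6, 43/18, 47/18, 17/6, 55/18, 59/18.
v(1.5) ≈ 2.3452, v(31/18) ≈ 2.3921, v(35/18) ≈ 2.4381, v(13/6) ≈ 2.4833, v(43/18) ≈ 2.5276, v(47/18) ≈ 2.5712, v(17/6) ≈ 2.6141, v(55/18) ≈ 2.6562, v(59/18) ≈ 2.6977.
Sum = Δs · [v(1.5) + v(31/18) + v(35/18) + ...].
Sum ≈ 5.0501.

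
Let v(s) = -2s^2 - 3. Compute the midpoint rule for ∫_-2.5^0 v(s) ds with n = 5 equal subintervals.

Δs = (0 − (-2.5))/5 = 0.5.
Midpoints: -2.25, -1.75, -1.25, -0.75, -0.25.
v(-2.25) = -13.125, v(-1.75) = -9.125, v(-1.25) = -6.125, v(-0.75) = -4.125, v(-0.25) = -3.125.
Sum = Δs · [v(-2.25) + v(-1.75) + v(-1.25) + v(-0.75) + v(-0.25)].
Sum = -17.8125.

-17.8125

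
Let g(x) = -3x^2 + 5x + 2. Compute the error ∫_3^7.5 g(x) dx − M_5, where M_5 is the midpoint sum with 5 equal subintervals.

-0.91125

Exact integral: ∫_3^7.5 g(x) dx = -267.75.
M_5 = -266.83875.
Error = -267.75 − (-266.83875) = -0.91125.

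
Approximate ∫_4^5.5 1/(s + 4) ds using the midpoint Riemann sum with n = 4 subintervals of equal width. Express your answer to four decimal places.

0.1718

Δs = (5.5 − 4)/4 = 0.375.
Midpoints: 4.1875, 4.5625, 4.9375, 5.3125.
f(4.1875) = 16/131, f(4.5625) = 16/137, f(4.9375) = 16/143, f(5.3125) = 16/149.
Sum = Δs · [f(4.1875) + f(4.5625) + f(4.9375) + f(5.3125)].
Sum ≈ 0.1718.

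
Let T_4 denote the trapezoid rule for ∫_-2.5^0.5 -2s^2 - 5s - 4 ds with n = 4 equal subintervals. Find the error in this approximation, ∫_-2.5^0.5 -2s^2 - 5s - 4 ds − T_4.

Exact integral: ∫_-2.5^0.5 f(s) ds = -7.5.
T_4 = -8.0625.
Error = -7.5 − (-8.0625) = 0.5625.

0.5625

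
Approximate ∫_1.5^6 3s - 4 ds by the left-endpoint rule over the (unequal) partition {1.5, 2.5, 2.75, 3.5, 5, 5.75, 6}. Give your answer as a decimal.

25.875

Subinterval widths: 1, 0.25, 0.75, 1.5, 0.75, 0.25.
Left endpoints: 1.5, 2.5, 2.75, 3.5, 5, 5.75.
f(1.5) = 0.5, f(2.5) = 3.5, f(2.75) = 4.25, f(3.5) = 6.5, f(5) = 11, f(5.75) = 13.25.
Sum = Σ Δs_i · f(s_i).
Sum = 25.875.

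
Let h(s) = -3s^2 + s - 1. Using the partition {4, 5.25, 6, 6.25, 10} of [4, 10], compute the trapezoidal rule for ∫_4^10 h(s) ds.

-927.5625

Subinterval widths: 1.25, 0.75, 0.25, 3.75.
h(4) = -45, h(5.25) = -78.4375, h(6) = -103, h(6.25) = -111.9375, h(10) = -291.
On each subinterval the trapezoid contributes (Δs_i/2)·[h(s_{i-1}) + h(s_i)].
Sum = -927.5625.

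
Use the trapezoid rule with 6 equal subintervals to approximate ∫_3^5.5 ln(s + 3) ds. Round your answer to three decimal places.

Δs = (5.5 − 3)/6 = 5/12.
f(3) ≈ 1.792, f(41/12) ≈ 1.859, f(23/6) ≈ 1.922, f(4.25) ≈ 1.981, f(14/3) ≈ 2.037, f(61/12) ≈ 2.090, f(5.5) ≈ 2.140.
T_6 = (Δs/2)·[f(s_0) + 2f(s_1) + ... + 2f(s_{5}) + f(s_6)].
Sum ≈ 4.939.

4.939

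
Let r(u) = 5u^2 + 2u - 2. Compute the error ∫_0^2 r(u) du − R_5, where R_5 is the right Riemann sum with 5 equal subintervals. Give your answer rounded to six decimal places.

Exact integral: ∫_0^2 r(u) du ≈ 13.33333333.
R_5 = 18.4.
Error ≈ 13.33333333 − 18.4 ≈ -5.066667.

-5.066667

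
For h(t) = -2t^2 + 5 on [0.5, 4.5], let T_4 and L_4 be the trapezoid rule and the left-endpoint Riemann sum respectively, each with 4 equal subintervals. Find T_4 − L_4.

-20

T_4 = -42.
L_4 = -22.
T_4 − L_4 = -20.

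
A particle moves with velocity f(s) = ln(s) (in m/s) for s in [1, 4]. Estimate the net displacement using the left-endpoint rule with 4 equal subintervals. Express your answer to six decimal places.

Δs = (4 − 1)/4 = 0.75.
Left endpoints: 1, 1.75, 2.5, 3.25.
f(1) ≈ 0.000000, f(1.75) ≈ 0.559616, f(2.5) ≈ 0.916291, f(3.25) ≈ 1.178655.
Sum = Δs · [f(1) + f(1.75) + f(2.5) + f(3.25)].
Sum ≈ 1.990921.

1.990921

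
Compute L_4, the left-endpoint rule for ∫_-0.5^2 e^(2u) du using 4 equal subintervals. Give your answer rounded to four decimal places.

Δu = (2 − (-0.5))/4 = 0.625.
Left endpoints: -0.5, 0.125, 0.75, 1.375.
f(-0.5) ≈ 0.3679, f(0.125) ≈ 1.2840, f(0.75) ≈ 4.4817, f(1.375) ≈ 15.6426.
Sum = Δu · [f(-0.5) + f(0.125) + f(0.75) + f(1.375)].
Sum ≈ 13.6101.

13.6101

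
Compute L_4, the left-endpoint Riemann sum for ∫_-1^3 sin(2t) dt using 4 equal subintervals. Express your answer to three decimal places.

-0.757

Δt = (3 − (-1))/4 = 1.
Left endpoints: -1, 0, 1, 2.
f(-1) ≈ -0.909, f(0) ≈ 0.000, f(1) ≈ 0.909, f(2) ≈ -0.757.
Sum = Δt · [f(-1) + f(0) + f(1) + f(2)].
Sum ≈ -0.757.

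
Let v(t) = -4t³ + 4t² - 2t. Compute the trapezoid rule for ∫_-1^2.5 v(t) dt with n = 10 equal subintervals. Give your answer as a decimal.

-21.503125

Δt = (2.5 − (-1))/10 = 0.35.
v(-1) = 10, v(-0.65) = 4.0885, v(-0.3) = 1.068, v(0.05) = -0.0905, v(0.4) = -0.416, v(0.75) = -0.9375, v(1.1) = -2.684, v(1.45) = -6.6845, v(1.8) = -13.968, v(2.15) = -25.5635, v(2.5) = -42.5.
T_10 = (Δt/2)·[v(t_0) + 2v(t_1) + ... + 2v(t_{9}) + v(t_10)].
Sum = -21.503125.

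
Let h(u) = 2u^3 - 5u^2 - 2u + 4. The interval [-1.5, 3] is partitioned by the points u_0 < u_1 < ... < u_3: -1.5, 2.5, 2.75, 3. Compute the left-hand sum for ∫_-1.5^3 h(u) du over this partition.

Subinterval widths: 4, 0.25, 0.25.
Left endpoints: -1.5, 2.5, 2.75.
h(-1.5) = -11, h(2.5) = -1, h(2.75) = 2.28125.
Sum = Σ Δu_i · h(u_i).
Sum = -43.6796875.

-43.6796875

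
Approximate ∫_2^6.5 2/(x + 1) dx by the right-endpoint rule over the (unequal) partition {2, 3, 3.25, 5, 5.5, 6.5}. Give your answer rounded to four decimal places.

Subinterval widths: 1, 0.25, 1.75, 0.5, 1.
Right endpoints: 3, 3.25, 5, 5.5, 6.5.
f(3) = 0.5, f(3.25) = 8/17, f(5) = 1/3, f(5.5) = 4/13, f(6.5) = 4/15.
Sum = Σ Δx_i · f(x_i).
Sum ≈ 1.6215.

1.6215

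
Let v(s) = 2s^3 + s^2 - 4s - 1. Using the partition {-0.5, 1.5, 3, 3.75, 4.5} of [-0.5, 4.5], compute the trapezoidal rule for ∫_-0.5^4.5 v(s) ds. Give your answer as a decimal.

Subinterval widths: 2, 1.5, 0.75, 0.75.
v(-0.5) = 1, v(1.5) = 2, v(3) = 50, v(3.75) = 103.53125, v(4.5) = 183.5.
On each subinterval the trapezoid contributes (Δs_i/2)·[v(s_{i-1}) + v(s_i)].
Sum = 207.2109375.

207.2109375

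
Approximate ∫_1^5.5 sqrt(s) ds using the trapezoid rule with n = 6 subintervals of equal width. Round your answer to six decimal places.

Δs = (5.5 − 1)/6 = 0.75.
f(1) ≈ 1.000000, f(1.75) ≈ 1.322876, f(2.5) ≈ 1.581139, f(3.25) ≈ 1.802776, f(4) ≈ 2.000000, f(4.75) ≈ 2.179449, f(5.5) ≈ 2.345208.
T_6 = (Δs/2)·[f(s_0) + 2f(s_1) + ... + 2f(s_{5}) + f(s_6)].
Sum ≈ 7.919133.

7.919133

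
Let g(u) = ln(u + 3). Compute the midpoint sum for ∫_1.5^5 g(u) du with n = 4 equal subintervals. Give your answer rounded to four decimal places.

6.3703

Δu = (5 − 1.5)/4 = 0.875.
Midpoints: 1.9375, 2.8125, 3.6875, 4.5625.
g(1.9375) ≈ 1.5969, g(2.8125) ≈ 1.7600, g(3.6875) ≈ 1.9002, g(4.5625) ≈ 2.0232.
Sum = Δu · [g(1.9375) + g(2.8125) + g(3.6875) + g(4.5625)].
Sum ≈ 6.3703.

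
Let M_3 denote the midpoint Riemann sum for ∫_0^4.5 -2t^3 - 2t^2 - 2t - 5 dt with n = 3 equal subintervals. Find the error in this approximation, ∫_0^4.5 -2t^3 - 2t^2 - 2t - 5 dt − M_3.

-13.078125

Exact integral: ∫_0^4.5 f(t) dt = -308.53125.
M_3 = -295.453125.
Error = -308.53125 − (-295.453125) = -13.078125.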